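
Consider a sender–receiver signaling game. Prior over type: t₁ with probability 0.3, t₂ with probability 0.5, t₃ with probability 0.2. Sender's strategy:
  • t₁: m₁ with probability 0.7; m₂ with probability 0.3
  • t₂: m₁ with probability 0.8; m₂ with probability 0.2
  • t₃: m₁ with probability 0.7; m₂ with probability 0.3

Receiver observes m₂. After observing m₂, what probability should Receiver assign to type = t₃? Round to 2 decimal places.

0.24

P(m₂) = 0.3·0.3 + 0.5·0.2 + 0.2·0.3 = 0.25
P(t₃ | m₂) = (0.2·0.3) / 0.25 = 0.06 / 0.25 = 0.24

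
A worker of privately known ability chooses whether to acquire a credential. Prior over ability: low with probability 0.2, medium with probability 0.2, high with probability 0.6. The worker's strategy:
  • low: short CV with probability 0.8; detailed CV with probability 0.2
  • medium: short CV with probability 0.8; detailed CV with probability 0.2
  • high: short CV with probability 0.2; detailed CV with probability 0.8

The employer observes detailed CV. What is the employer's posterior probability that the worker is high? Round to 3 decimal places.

0.857

P(detailed CV) = 0.2·0.2 + 0.2·0.2 + 0.6·0.8 = 0.56
P(high | detailed CV) = (0.6·0.8) / 0.56 = 0.48 / 0.56 = 0.857143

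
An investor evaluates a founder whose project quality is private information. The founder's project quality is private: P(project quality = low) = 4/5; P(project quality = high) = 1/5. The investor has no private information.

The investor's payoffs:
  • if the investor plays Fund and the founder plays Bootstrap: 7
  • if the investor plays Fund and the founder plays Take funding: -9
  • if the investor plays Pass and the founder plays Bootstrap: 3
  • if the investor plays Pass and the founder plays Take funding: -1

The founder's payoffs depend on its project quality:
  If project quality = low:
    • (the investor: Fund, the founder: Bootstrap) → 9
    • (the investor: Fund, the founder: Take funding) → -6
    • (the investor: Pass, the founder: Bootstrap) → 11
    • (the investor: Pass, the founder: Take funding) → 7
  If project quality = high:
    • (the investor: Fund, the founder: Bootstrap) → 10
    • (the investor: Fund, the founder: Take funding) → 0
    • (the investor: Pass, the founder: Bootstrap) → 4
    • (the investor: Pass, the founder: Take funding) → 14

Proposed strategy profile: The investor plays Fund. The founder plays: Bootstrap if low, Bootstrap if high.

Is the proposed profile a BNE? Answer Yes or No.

Yes

The investor plays Fund: E[Fund] = 4/5·(7) + 1/5·(7) = 7; E[Pass] = 3. Best-responding. ✓
The founder (project quality low), facing Fund: Bootstrap gives 9, Take funding gives -6. Proposed Bootstrap is best. ✓
The founder (project quality high), facing Fund: Bootstrap gives 10, Take funding gives 0. Proposed Bootstrap is best. ✓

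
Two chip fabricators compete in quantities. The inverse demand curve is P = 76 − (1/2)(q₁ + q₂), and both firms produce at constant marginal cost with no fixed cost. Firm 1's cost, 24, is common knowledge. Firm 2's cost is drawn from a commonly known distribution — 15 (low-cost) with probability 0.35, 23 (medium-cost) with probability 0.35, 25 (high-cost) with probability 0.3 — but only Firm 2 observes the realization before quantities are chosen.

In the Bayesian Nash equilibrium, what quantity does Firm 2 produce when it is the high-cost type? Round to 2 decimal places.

Type-c best response for Firm 2: q₂(c) = (76 − c) − q₁/2.
Firm 1 maximizes expected profit; its first-order condition is 76 − q₁ − (1/2)E[q₂] − 24 = 0.
Substituting E[q₂] and solving: E[c₂] = 20.8, so q₁ = (76 − 2·24 + 20.8)/(3/2) = 32.5333.
q₂(high-cost) = (76 − 25 − (1/2)·32.5333) = 34.7333.

34.73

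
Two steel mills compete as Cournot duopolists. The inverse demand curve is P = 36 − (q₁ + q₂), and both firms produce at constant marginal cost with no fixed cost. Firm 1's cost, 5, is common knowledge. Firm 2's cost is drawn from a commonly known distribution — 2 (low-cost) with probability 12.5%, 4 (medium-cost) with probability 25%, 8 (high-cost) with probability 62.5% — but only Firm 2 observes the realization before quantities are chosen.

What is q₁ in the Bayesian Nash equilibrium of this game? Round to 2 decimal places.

10.75

Type-c best response for Firm 2: q₂(c) = (36 − c)/2 − q₁/2.
Firm 1 maximizes expected profit; its first-order condition is 36 − 2q₁ − E[q₂] − 5 = 0.
Substituting E[q₂] and solving: E[c₂] = 6.25, so q₁ = (36 − 2·5 + 6.25)/3 = 10.75.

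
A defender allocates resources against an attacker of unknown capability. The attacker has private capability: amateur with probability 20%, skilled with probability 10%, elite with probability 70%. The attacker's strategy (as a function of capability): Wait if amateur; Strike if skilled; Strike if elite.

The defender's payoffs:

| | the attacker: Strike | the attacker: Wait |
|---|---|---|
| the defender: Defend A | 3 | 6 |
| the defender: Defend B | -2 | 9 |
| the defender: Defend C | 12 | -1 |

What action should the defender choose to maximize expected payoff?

Defend C

Compute the defender's expected payoff for each action, taking the expectation over the attacker's type.
E[Defend A] = 0.2·(6) + 0.1·(3) + 0.7·(3) = 3.6
E[Defend B] = 0.2·(9) + 0.1·(-2) + 0.7·(-2) = 0.2
E[Defend C] = 0.2·(-1) + 0.1·(12) + 0.7·(12) = 9.4
Best response: Defend C (9.4 is the largest).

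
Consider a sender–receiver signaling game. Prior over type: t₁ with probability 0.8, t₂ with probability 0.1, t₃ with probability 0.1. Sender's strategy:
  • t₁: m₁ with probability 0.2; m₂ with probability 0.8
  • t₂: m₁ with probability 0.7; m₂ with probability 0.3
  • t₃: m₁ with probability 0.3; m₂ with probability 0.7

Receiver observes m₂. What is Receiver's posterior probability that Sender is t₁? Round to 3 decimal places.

Apply Bayes' rule using the sender's strategy as the likelihood.
P(m₂) = 0.8·0.8 + 0.1·0.3 + 0.1·0.7 = 0.74
P(t₁ | m₂) = (0.8·0.8) / 0.74 = 0.64 / 0.74 = 0.864865

0.865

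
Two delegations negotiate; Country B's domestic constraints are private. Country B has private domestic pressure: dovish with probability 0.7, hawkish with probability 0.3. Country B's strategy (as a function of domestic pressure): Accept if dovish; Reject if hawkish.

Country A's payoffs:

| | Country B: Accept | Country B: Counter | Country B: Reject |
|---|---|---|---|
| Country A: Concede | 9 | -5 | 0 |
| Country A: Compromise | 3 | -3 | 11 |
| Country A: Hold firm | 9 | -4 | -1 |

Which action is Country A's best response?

Concede

Compute Country A's expected payoff for each action, taking the expectation over Country B's type.
E[Concede] = 0.7·(9) + 0.3·(0) = 6.3
E[Compromise] = 0.7·(3) + 0.3·(11) = 5.4
E[Hold firm] = 0.7·(9) + 0.3·(-1) = 6
Best response: Concede (6.3 is the largest).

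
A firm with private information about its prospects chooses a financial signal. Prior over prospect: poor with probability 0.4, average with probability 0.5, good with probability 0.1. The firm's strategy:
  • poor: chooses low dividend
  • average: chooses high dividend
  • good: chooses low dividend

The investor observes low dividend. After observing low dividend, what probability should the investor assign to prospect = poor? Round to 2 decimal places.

0.80

P(low dividend) = 0.4·1 + 0.5·0 + 0.1·1 = 0.5
P(poor | low dividend) = (0.4·1) / 0.5 = 0.4 / 0.5 = 0.8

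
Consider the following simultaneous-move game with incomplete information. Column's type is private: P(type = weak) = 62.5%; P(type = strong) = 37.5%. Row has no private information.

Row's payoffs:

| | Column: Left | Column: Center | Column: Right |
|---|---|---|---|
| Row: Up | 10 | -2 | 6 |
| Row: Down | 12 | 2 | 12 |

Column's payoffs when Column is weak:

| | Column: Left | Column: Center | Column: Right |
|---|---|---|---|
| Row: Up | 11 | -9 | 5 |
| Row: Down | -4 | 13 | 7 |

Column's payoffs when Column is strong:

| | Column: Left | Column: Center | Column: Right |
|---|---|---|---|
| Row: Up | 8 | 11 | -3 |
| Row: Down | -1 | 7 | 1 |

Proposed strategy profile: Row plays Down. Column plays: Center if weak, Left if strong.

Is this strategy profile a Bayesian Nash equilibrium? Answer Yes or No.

Row plays Down: E[Down] = 0.625·(2) + 0.375·(12) = 5.75; E[Up] = 2.5. Best-responding. ✓
Column (type weak), facing Down: Left gives -4, Center gives 13, Right gives 7. Proposed Center is best. ✓
Column (type strong), facing Down: Left gives -1, Center gives 7, Right gives 1. Proposed Left is not best — profitable deviation exists. ✗

No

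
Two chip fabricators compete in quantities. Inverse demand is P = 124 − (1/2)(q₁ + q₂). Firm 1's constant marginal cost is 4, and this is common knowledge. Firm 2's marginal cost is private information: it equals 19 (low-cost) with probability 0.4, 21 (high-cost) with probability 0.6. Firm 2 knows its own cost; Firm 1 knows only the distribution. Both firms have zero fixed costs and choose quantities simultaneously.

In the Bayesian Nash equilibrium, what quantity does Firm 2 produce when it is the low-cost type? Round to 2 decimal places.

59.60

Type-c best response for Firm 2: q₂(c) = (124 − c) − q₁/2.
Firm 1 maximizes expected profit; its first-order condition is 124 − q₁ − (1/2)E[q₂] − 4 = 0.
Substituting E[q₂] and solving: E[c₂] = 20.2, so q₁ = (124 − 2·4 + 20.2)/(3/2) = 90.8.
q₂(low-cost) = (124 − 19 − (1/2)·90.8) = 59.6.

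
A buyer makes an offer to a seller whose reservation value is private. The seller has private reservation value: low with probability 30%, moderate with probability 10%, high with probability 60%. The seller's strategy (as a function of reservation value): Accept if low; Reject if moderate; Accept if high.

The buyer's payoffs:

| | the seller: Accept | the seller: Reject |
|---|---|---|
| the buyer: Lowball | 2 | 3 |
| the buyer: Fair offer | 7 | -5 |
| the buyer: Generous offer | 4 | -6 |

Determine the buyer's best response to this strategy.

Fair offer

E[Lowball] = 0.3·(2) + 0.1·(3) + 0.6·(2) = 2.1
E[Fair offer] = 0.3·(7) + 0.1·(-5) + 0.6·(7) = 5.8
E[Generous offer] = 0.3·(4) + 0.1·(-6) + 0.6·(4) = 3
Best response: Fair offer (5.8 is the largest).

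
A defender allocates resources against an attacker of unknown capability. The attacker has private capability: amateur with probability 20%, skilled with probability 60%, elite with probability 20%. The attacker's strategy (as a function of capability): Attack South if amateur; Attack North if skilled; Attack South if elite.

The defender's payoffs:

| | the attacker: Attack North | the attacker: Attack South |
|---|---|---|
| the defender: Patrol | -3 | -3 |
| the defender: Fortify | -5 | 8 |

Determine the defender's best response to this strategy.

E[Patrol] = 0.2·(-3) + 0.6·(-3) + 0.2·(-3) = -3
E[Fortify] = 0.2·(8) + 0.6·(-5) + 0.2·(8) = 0.2
Best response: Fortify (0.2 is the largest).

Fortify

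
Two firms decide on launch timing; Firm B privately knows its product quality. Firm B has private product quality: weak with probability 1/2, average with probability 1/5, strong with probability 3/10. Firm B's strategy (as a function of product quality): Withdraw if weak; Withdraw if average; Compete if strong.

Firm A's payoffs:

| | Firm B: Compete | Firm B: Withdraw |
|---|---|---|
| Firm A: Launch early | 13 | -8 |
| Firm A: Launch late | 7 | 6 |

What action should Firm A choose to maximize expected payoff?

Compute Firm A's expected payoff for each action, taking the expectation over Firm B's type.
E[Launch early] = 1/2·(-8) + 1/5·(-8) + 3/10·(13) = -17/10
E[Launch late] = 1/2·(6) + 1/5·(6) + 3/10·(7) = 63/10
Best response: Launch late (63/10 is the largest).

Launch late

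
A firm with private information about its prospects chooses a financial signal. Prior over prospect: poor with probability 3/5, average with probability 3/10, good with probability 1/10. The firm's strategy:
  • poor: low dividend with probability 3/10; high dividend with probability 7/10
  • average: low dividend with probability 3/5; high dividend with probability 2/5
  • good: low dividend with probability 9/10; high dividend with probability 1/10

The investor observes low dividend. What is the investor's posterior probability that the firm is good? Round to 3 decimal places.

0.200

Apply Bayes' rule using the sender's strategy as the likelihood.
P(low dividend) = (3/5)·(3/10) + (3/10)·(3/5) + (1/10)·(9/10) = 9/20
P(good | low dividend) = ((1/10)·(9/10)) / (9/20) = (9/100) / (9/20) = 1/5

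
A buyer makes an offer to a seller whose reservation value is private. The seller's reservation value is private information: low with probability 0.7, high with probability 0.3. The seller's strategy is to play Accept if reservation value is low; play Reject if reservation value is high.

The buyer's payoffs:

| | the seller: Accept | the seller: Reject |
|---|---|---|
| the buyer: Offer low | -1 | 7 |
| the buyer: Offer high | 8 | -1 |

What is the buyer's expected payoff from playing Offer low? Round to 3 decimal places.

E[Offer low] = 0.7·(-1) + 0.3·7 = (-0.7) + 2.1 = 1.4

1.400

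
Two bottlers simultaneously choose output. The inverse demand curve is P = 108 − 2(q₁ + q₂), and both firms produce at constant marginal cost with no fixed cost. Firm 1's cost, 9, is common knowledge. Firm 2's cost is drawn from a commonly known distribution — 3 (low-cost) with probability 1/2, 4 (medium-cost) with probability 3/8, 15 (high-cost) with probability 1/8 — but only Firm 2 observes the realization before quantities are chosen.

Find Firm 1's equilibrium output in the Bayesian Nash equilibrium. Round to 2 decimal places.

Type-c best response for Firm 2: q₂(c) = (108 − c)/4 − q₁/2.
Firm 1 maximizes expected profit; its first-order condition is 108 − 4q₁ − 2E[q₂] − 9 = 0.
Substituting E[q₂] and solving: E[c₂] = 4.875, so q₁ = (108 − 2·9 + 4.875)/6 = 15.8125.

15.81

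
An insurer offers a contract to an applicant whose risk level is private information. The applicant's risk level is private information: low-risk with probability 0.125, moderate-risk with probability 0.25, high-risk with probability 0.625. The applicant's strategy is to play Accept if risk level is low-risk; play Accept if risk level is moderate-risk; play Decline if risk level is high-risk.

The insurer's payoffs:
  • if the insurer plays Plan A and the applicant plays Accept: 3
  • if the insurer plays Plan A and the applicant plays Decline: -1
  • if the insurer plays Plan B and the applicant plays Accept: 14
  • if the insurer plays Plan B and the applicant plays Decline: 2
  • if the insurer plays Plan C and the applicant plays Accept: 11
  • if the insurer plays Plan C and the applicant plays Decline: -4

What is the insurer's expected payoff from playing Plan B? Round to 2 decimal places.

Take the expectation over the applicant's risk level, weighting each type's action by its prior probability.
E[Plan B] = 0.125·14 + 0.25·14 + 0.625·2 = 1.75 + 3.5 + 1.25 = 6.5

6.50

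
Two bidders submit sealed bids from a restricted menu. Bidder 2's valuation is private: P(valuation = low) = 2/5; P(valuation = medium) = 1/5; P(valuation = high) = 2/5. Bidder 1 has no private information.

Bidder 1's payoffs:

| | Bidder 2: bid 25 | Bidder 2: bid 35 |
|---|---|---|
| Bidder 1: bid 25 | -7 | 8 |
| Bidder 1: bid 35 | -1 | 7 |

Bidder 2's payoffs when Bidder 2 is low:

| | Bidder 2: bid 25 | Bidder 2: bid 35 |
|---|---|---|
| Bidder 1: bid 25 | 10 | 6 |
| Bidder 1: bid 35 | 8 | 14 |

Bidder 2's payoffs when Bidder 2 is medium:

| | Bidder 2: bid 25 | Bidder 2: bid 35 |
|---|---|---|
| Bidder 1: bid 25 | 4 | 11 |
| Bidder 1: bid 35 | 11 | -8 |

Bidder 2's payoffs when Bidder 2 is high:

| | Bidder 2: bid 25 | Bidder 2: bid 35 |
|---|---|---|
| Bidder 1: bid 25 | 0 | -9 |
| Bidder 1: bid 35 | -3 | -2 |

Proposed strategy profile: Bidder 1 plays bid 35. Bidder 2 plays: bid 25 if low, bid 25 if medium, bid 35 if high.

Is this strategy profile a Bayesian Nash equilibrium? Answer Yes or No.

Bidder 1 plays bid 35: E[bid 35] = 2/5·(-1) + 1/5·(-1) + 2/5·(7) = 11/5; E[bid 25] = -1. Best-responding. ✓
Bidder 2 (valuation low), facing bid 35: bid 25 gives 8, bid 35 gives 14. Proposed bid 25 is not best — profitable deviation exists. ✗
Bidder 2 (valuation medium), facing bid 35: bid 25 gives 11, bid 35 gives -8. Proposed bid 25 is best. ✓
Bidder 2 (valuation high), facing bid 35: bid 25 gives -3, bid 35 gives -2. Proposed bid 35 is best. ✓

No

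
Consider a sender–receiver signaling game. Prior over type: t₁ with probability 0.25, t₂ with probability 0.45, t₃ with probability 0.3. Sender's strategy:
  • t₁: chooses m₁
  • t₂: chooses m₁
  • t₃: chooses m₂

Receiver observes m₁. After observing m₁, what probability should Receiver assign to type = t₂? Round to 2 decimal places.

0.64

P(m₁) = 0.25·1 + 0.45·1 + 0.3·0 = 0.7
P(t₂ | m₁) = (0.45·1) / 0.7 = 0.45 / 0.7 = 0.642857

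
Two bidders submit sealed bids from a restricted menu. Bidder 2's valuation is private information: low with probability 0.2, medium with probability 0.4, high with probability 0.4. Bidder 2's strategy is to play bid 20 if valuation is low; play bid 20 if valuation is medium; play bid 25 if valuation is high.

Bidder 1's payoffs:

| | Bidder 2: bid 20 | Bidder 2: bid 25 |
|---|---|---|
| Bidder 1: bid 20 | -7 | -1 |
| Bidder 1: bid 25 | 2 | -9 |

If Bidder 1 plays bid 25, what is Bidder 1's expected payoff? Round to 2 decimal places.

E[bid 25] = 0.2·2 + 0.4·2 + 0.4·(-9) = 0.4 + 0.8 + (-3.6) = -2.4

-2.40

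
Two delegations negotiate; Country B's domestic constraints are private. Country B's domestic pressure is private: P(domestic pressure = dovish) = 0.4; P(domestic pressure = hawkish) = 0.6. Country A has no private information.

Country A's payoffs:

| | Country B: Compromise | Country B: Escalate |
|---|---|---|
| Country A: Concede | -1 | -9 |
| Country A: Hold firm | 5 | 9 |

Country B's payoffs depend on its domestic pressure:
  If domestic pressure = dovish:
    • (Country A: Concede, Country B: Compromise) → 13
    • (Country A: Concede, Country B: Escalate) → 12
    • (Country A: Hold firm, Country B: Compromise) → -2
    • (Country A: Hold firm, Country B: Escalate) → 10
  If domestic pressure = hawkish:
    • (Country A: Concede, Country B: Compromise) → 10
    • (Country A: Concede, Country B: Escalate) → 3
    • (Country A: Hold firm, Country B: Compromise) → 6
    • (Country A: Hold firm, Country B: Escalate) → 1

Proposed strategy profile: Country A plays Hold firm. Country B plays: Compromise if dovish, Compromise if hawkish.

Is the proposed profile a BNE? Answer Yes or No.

No

Country A plays Hold firm: E[Hold firm] = 0.4·(5) + 0.6·(5) = 5; E[Concede] = -1. Best-responding. ✓
Country B (domestic pressure dovish), facing Hold firm: Compromise gives -2, Escalate gives 10. Proposed Compromise is not best — profitable deviation exists. ✗
Country B (domestic pressure hawkish), facing Hold firm: Compromise gives 6, Escalate gives 1. Proposed Compromise is best. ✓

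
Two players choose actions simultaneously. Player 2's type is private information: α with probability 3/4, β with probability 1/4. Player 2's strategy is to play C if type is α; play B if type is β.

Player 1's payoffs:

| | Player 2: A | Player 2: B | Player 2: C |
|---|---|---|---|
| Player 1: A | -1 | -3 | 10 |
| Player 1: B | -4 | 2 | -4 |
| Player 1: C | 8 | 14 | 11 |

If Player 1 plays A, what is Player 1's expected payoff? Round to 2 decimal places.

6.75

E[A] = 3/4·10 + 1/4·(-3) = 15/2 + (-3/4) = 27/4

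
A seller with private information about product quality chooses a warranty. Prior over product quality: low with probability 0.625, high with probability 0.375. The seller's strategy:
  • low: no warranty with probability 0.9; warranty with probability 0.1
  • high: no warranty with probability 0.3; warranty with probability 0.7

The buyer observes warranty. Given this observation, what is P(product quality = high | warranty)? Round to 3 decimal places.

0.808

P(warranty) = 0.625·0.1 + 0.375·0.7 = 0.325
P(high | warranty) = (0.375·0.7) / 0.325 = 0.2625 / 0.325 = 0.807692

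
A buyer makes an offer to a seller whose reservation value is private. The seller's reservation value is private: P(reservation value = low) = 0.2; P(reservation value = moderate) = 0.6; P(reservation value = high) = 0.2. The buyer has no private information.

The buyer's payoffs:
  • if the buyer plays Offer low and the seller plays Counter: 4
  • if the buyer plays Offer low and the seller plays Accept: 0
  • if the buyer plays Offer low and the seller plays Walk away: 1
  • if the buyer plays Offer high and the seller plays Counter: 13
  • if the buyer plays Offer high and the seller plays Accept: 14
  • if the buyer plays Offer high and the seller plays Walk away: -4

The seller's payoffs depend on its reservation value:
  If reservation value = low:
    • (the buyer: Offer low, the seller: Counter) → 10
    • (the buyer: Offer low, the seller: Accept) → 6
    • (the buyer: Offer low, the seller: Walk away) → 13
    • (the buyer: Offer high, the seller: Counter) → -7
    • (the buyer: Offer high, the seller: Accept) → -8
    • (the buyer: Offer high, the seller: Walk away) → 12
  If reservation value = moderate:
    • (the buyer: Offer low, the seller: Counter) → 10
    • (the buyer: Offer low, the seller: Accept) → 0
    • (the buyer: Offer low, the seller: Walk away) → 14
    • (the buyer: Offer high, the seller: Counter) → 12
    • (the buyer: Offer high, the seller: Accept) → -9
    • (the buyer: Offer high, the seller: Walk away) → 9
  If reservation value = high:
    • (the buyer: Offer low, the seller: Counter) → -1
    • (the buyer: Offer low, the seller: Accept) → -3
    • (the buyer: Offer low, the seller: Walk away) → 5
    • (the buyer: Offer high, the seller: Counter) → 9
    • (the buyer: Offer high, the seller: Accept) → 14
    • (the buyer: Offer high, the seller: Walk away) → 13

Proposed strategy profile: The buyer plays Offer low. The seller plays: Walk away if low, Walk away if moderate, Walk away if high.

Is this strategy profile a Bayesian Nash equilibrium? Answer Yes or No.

The buyer plays Offer low: E[Offer low] = 0.2·(1) + 0.6·(1) + 0.2·(1) = 1; E[Offer high] = -4. Best-responding. ✓
The seller (reservation value low), facing Offer low: Counter gives 10, Accept gives 6, Walk away gives 13. Proposed Walk away is best. ✓
The seller (reservation value moderate), facing Offer low: Counter gives 10, Accept gives 0, Walk away gives 14. Proposed Walk away is best. ✓
The seller (reservation value high), facing Offer low: Counter gives -1, Accept gives -3, Walk away gives 5. Proposed Walk away is best. ✓

Yes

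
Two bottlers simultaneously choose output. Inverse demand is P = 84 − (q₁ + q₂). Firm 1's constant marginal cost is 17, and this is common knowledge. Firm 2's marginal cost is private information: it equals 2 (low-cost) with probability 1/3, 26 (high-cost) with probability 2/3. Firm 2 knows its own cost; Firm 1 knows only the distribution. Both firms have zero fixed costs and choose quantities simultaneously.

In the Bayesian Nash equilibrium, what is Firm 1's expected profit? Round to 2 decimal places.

Type-c best response for Firm 2: q₂(c) = (84 − c)/2 − q₁/2.
Firm 1 maximizes expected profit; its first-order condition is 84 − 2q₁ − E[q₂] − 17 = 0.
Substituting E[q₂] and solving: E[c₂] = 18, so q₁ = (84 − 2·17 + 18)/3 = 22.6667.
E[P] = 84 − (q₁ + E[q₂]) = 39.6667; Firm 1's expected profit = (E[P] − 17)·q₁ = (39.6667 − 17)·22.6667 = 513.778.

513.78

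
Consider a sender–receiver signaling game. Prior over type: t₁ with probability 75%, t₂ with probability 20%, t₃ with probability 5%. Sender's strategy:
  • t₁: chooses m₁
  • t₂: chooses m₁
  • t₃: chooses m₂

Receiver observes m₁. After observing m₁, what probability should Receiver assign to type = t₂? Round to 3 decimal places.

Apply Bayes' rule using the sender's strategy as the likelihood.
P(m₁) = 0.75·1 + 0.2·1 + 0.05·0 = 0.95
P(t₂ | m₁) = (0.2·1) / 0.95 = 0.2 / 0.95 = 0.210526

0.211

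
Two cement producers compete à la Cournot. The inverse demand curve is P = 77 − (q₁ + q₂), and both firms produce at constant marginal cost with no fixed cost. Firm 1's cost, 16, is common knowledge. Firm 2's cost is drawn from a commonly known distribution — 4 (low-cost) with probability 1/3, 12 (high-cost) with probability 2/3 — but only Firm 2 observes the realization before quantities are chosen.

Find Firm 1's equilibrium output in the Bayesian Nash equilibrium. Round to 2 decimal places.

Type-c best response for Firm 2: q₂(c) = (77 − c)/2 − q₁/2.
Firm 1 maximizes expected profit; its first-order condition is 77 − 2q₁ − E[q₂] − 16 = 0.
Substituting E[q₂] and solving: E[c₂] = 9.33333, so q₁ = (77 − 2·16 + 9.33333)/3 = 18.1111.

18.11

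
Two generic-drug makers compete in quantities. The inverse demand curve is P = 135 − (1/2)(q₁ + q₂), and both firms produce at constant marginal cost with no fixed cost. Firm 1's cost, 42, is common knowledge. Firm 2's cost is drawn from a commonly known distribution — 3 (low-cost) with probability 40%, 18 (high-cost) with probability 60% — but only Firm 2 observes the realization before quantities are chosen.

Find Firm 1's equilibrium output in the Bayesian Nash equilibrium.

Type-c best response for Firm 2: q₂(c) = (135 − c) − q₁/2.
Firm 1 maximizes expected profit; its first-order condition is 135 − q₁ − (1/2)E[q₂] − 42 = 0.
Substituting E[q₂] and solving: E[c₂] = 12, so q₁ = (135 − 2·42 + 12)/(3/2) = 42.

42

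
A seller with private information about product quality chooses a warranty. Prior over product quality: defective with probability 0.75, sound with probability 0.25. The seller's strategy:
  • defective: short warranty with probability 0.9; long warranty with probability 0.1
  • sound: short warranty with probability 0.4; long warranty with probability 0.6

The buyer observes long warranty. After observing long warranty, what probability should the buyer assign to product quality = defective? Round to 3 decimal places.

0.333

P(long warranty) = 0.75·0.1 + 0.25·0.6 = 0.225
P(defective | long warranty) = (0.75·0.1) / 0.225 = 0.075 / 0.225 = 0.333333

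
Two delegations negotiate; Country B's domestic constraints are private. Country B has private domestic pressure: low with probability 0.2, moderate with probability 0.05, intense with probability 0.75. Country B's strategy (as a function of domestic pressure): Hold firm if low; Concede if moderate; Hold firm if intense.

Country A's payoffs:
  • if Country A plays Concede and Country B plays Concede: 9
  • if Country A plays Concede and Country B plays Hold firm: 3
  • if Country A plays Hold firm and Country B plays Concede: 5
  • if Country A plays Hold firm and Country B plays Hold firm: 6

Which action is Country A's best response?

Compute Country A's expected payoff for each action, taking the expectation over Country B's type.
E[Concede] = 0.2·(3) + 0.05·(9) + 0.75·(3) = 3.3
E[Hold firm] = 0.2·(6) + 0.05·(5) + 0.75·(6) = 5.95
Best response: Hold firm (5.95 is the largest).

Hold firm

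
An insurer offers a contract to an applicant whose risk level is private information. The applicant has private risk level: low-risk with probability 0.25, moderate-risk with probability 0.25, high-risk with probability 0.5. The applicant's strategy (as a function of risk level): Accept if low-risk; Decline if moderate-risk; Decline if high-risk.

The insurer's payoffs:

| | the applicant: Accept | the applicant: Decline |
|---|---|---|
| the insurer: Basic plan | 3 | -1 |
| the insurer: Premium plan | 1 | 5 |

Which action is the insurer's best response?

Premium plan

Compute the insurer's expected payoff for each action, taking the expectation over the applicant's type.
E[Basic plan] = 0.25·(3) + 0.25·(-1) + 0.5·(-1) = 0
E[Premium plan] = 0.25·(1) + 0.25·(5) + 0.5·(5) = 4
Best response: Premium plan (4 is the largest).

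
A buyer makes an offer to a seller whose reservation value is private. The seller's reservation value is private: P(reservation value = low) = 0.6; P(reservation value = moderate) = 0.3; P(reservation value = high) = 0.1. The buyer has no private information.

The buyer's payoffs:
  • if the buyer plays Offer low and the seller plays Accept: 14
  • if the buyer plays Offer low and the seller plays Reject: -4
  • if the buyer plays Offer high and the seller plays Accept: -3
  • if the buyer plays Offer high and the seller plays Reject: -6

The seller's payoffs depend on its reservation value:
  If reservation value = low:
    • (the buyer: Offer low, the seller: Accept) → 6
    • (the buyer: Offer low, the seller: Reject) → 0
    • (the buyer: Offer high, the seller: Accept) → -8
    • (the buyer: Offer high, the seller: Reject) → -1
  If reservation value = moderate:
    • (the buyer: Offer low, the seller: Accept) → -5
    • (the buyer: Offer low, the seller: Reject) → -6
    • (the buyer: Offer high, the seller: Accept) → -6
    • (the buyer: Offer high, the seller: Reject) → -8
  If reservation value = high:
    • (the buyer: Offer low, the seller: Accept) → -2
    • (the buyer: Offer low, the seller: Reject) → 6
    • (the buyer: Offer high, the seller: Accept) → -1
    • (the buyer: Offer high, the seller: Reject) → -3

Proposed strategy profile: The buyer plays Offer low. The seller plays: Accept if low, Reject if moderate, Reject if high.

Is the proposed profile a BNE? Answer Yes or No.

No

The buyer plays Offer low: E[Offer low] = 0.6·(14) + 0.3·(-4) + 0.1·(-4) = 6.8; E[Offer high] = -4.2. Best-responding. ✓
The seller (reservation value low), facing Offer low: Accept gives 6, Reject gives 0. Proposed Accept is best. ✓
The seller (reservation value moderate), facing Offer low: Accept gives -5, Reject gives -6. Proposed Reject is not best — profitable deviation exists. ✗
The seller (reservation value high), facing Offer low: Accept gives -2, Reject gives 6. Proposed Reject is best. ✓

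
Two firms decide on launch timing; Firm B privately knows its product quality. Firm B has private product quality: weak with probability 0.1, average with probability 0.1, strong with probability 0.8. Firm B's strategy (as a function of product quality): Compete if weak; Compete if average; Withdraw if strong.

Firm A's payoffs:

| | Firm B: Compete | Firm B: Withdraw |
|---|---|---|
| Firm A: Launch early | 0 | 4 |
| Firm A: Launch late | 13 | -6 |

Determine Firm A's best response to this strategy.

Compute Firm A's expected payoff for each action, taking the expectation over Firm B's type.
E[Launch early] = 0.1·(0) + 0.1·(0) + 0.8·(4) = 3.2
E[Launch late] = 0.1·(13) + 0.1·(13) + 0.8·(-6) = -2.2
Best response: Launch early (3.2 is the largest).

Launch early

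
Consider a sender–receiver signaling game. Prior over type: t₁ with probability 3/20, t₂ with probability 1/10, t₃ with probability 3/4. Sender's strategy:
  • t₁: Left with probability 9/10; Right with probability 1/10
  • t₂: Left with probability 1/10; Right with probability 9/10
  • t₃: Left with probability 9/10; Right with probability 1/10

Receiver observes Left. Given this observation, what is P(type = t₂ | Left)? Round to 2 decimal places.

Apply Bayes' rule using the sender's strategy as the likelihood.
P(Left) = (3/20)·(9/10) + (1/10)·(1/10) + (3/4)·(9/10) = 41/50
P(t₂ | Left) = ((1/10)·(1/10)) / (41/50) = (1/100) / (41/50) = 1/82

0.01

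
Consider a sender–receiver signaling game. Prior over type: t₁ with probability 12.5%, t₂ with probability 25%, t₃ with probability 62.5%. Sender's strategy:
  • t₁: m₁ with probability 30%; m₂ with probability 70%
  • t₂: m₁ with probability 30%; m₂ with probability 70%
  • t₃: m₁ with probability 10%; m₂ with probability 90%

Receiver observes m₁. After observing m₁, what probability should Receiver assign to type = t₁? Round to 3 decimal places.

0.214

P(m₁) = 0.125·0.3 + 0.25·0.3 + 0.625·0.1 = 0.175
P(t₁ | m₁) = (0.125·0.3) / 0.175 = 0.0375 / 0.175 = 0.214286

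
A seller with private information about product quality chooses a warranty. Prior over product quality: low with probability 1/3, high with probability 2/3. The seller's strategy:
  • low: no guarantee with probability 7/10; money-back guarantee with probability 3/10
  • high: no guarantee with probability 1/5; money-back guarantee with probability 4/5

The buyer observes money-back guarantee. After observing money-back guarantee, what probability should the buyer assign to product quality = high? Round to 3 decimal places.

0.842

Apply Bayes' rule using the sender's strategy as the likelihood.
P(money-back guarantee) = (1/3)·(3/10) + (2/3)·(4/5) = 19/30
P(high | money-back guarantee) = ((2/3)·(4/5)) / (19/30) = (8/15) / (19/30) = 16/19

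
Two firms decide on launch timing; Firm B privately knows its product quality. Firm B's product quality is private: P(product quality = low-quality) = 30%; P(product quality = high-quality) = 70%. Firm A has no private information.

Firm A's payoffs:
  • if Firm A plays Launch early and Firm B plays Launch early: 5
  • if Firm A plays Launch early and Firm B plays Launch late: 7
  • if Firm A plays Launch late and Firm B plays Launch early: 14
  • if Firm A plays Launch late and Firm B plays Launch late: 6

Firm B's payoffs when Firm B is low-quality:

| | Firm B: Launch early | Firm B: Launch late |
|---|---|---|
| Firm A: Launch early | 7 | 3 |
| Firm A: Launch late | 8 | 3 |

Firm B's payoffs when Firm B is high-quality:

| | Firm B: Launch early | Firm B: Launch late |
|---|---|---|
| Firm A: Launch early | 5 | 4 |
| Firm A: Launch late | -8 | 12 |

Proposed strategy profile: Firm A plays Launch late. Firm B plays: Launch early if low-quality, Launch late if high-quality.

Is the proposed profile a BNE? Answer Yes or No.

Firm A plays Launch late: E[Launch late] = 0.3·(14) + 0.7·(6) = 8.4; E[Launch early] = 6.4. Best-responding. ✓
Firm B (product quality low-quality), facing Launch late: Launch early gives 8, Launch late gives 3. Proposed Launch early is best. ✓
Firm B (product quality high-quality), facing Launch late: Launch early gives -8, Launch late gives 12. Proposed Launch late is best. ✓

Yes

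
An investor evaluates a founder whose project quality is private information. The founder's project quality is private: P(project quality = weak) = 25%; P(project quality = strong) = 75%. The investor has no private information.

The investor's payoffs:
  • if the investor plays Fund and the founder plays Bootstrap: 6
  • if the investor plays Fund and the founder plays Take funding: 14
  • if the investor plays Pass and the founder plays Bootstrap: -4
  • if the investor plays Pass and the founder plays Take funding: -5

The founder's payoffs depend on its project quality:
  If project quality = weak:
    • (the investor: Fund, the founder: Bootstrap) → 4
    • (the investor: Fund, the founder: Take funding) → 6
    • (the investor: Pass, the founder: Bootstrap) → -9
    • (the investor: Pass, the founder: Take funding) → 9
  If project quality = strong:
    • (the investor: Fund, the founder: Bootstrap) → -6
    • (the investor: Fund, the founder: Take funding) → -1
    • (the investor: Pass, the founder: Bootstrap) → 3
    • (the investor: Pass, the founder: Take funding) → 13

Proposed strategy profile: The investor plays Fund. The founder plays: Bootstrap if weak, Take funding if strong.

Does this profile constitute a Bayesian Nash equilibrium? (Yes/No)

The investor plays Fund: E[Fund] = 0.25·(6) + 0.75·(14) = 12; E[Pass] = -4.75. Best-responding. ✓
The founder (project quality weak), facing Fund: Bootstrap gives 4, Take funding gives 6. Proposed Bootstrap is not best — profitable deviation exists. ✗
The founder (project quality strong), facing Fund: Bootstrap gives -6, Take funding gives -1. Proposed Take funding is best. ✓

No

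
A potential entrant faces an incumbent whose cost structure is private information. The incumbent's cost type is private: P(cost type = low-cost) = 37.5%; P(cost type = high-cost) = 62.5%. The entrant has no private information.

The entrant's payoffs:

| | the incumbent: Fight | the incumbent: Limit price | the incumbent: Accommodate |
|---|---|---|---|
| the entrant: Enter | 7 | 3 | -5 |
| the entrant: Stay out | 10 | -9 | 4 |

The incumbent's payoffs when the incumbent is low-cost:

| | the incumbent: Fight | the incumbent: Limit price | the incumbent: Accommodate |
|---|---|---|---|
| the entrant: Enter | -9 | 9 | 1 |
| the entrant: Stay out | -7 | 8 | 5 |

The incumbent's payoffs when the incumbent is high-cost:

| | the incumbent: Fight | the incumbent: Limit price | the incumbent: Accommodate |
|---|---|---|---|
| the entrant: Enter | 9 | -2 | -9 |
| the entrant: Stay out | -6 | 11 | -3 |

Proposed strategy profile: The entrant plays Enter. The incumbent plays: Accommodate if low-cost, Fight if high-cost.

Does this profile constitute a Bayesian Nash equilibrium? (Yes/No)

No

The entrant plays Enter: E[Enter] = 0.375·(-5) + 0.625·(7) = 2.5; E[Stay out] = 7.75. Not best-responding. ✗
The incumbent (cost type low-cost), facing Enter: Fight gives -9, Limit price gives 9, Accommodate gives 1. Proposed Accommodate is not best — profitable deviation exists. ✗
The incumbent (cost type high-cost), facing Enter: Fight gives 9, Limit price gives -2, Accommodate gives -9. Proposed Fight is best. ✓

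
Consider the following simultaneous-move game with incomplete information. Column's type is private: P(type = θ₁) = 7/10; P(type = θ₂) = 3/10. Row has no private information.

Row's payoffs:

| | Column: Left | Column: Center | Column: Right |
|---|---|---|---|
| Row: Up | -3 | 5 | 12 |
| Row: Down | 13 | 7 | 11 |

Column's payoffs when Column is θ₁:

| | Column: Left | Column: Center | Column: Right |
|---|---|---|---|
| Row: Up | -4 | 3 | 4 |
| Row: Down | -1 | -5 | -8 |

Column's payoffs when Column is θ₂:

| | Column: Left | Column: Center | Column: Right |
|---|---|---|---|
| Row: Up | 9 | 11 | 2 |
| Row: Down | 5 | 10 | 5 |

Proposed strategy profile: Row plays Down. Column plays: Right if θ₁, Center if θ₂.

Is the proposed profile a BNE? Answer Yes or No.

No

Row plays Down: E[Down] = 7/10·(11) + 3/10·(7) = 49/5; E[Up] = 99/10. Not best-responding. ✗
Column (type θ₁), facing Down: Left gives -1, Center gives -5, Right gives -8. Proposed Right is not best — profitable deviation exists. ✗
Column (type θ₂), facing Down: Left gives 5, Center gives 10, Right gives 5. Proposed Center is best. ✓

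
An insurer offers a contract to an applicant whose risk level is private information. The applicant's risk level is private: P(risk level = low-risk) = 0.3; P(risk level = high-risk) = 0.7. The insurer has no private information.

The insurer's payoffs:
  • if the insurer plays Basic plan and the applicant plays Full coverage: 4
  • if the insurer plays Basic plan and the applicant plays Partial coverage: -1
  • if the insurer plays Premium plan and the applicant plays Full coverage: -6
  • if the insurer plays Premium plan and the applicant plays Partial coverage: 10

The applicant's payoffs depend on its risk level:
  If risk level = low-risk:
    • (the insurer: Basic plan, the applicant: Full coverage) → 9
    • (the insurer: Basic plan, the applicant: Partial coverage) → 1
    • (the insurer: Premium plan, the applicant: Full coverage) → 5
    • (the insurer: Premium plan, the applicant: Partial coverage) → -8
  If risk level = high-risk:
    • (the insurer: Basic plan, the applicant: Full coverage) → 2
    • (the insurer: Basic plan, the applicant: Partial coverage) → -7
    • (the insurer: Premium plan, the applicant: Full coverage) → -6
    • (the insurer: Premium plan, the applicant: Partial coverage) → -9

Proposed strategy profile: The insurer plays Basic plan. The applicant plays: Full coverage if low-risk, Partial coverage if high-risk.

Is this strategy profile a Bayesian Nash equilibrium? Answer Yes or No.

No

The insurer plays Basic plan: E[Basic plan] = 0.3·(4) + 0.7·(-1) = 0.5; E[Premium plan] = 5.2. Not best-responding. ✗
The applicant (risk level low-risk), facing Basic plan: Full coverage gives 9, Partial coverage gives 1. Proposed Full coverage is best. ✓
The applicant (risk level high-risk), facing Basic plan: Full coverage gives 2, Partial coverage gives -7. Proposed Partial coverage is not best — profitable deviation exists. ✗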